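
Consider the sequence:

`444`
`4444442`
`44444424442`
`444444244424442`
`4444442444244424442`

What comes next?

Every step adds 4442 to the end: s(k+1) = s(k)·4442.
Applying this once more to 4444442444244424442:

44444424442444244424442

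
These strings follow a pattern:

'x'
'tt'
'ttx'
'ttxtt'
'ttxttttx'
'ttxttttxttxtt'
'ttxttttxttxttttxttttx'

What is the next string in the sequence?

ttxttttxttxttttxttttxttxttttxttxtt

From term 3 onward, concatenate the last term with the second-to-last: tt·x = ttx, ttx·tt = ttxtt, …
The next term joins ttxttttxttxttttxttttx and ttxttttxttxtt.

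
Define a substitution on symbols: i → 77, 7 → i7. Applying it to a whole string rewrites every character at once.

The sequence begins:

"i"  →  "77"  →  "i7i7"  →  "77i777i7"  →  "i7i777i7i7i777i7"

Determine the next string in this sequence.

Applying the rule to each of the 16 symbols of i7i777i7i7i777i7 gives the pieces 77 i7 77 i7 i7 i7 77 i7 77 i7 77 i7 i7 i7 77 i7, which concatenate to the answer.

77i777i7i7i777i777i777i7i7i777i7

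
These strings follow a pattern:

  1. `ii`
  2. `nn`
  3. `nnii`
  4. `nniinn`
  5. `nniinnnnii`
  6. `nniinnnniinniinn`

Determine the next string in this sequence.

This is a Fibonacci-style word recurrence s(k) = s(k−1)·s(k−2): e.g. nn·ii = nnii.
So term 7 is nniinnnniinniinn·nniinnnnii.

nniinnnniinniinnnniinnnnii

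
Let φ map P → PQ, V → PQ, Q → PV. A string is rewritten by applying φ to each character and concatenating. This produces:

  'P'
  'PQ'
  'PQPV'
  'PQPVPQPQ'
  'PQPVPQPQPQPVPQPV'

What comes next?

Applying the rule to each of the 16 symbols of PQPVPQPQPQPVPQPV gives the pieces PQ PV PQ PQ PQ PV PQ PV PQ PV PQ PQ PQ PV PQ PQ, which concatenate to the answer.

PQPVPQPQPQPVPQPVPQPVPQPQPQPVPQPQ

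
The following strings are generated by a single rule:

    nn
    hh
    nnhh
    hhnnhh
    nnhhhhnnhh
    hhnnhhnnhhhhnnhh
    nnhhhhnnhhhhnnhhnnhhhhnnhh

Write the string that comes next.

This is a Fibonacci-style word recurrence s(k) = s(k−2)·s(k−1): e.g. nn·hh = nnhh.
So term 8 is hhnnhhnnhhhhnnhh·nnhhhhnnhhhhnnhhnnhhhhnnhh.

hhnnhhnnhhhhnnhhnnhhhhnnhhhhnnhhnnhhhhnnhh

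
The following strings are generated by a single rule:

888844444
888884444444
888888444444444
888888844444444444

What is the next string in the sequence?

The n-th term is n+1 8's then 2n-1 4's, where the shown terms are n = 3, 4, 5, 6.
For the next term, n = 7, so the run lengths are 8, 13.

888888884444444444444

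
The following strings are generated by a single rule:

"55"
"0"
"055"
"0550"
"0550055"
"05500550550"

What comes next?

055005505500550055

Each term (from the third on) is the previous term followed by the one before it: term 3 = 0·55 = 055.
So term 7 is 05500550550·0550055.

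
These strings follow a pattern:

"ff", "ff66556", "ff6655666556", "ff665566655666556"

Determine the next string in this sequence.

The strings grow by a fixed suffix 66556 each time.
So the next term is ff665566655666556·66556.

ff66556665566655666556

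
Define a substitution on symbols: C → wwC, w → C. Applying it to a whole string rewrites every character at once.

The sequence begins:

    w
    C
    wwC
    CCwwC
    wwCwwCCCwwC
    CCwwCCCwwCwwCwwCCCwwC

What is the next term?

Rewriting the 21 symbols of CCwwCCCwwCwwCwwCCCwwC one by one yields wwC wwC C C wwC wwC wwC C C wwC C C wwC C C wwC wwC wwC C C wwC; concatenated:

wwCwwCCCwwCwwCwwCCCwwCCCwwCCCwwCwwCwwCCCwwC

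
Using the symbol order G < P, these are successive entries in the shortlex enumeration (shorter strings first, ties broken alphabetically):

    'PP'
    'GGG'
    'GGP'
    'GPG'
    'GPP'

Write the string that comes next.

Treat GPP as a base-2 numeral over the given alphabet and add one, carrying through any trailing P's.

PGG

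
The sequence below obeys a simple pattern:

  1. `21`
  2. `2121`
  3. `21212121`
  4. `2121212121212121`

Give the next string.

Every step duplicates the string.
Doubling 2121212121212121:

21212121212121212121212121212121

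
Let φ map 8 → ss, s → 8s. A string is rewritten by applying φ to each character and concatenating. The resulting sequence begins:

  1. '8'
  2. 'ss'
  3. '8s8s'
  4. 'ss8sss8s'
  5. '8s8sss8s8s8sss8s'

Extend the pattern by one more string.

Applying the rule to each of the 16 symbols of 8s8sss8s8s8sss8s gives the pieces ss 8s ss 8s 8s 8s ss 8s ss 8s ss 8s 8s 8s ss 8s, which concatenate to the answer.

ss8sss8s8s8sss8sss8sss8s8s8sss8s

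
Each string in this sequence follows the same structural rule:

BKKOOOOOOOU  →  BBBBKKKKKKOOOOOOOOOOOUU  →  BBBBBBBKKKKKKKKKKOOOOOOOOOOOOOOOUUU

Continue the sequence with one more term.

The n-th term is 3n-2 B's then 4n-2 K's then 4n+3 O's then n U's (n = 1, 2, …).
Setting n = 4 gives 10, 14, 19, 4 characters in each block.

BBBBBBBBBBKKKKKKKKKKKKKKOOOOOOOOOOOOOOOOOOOUUUU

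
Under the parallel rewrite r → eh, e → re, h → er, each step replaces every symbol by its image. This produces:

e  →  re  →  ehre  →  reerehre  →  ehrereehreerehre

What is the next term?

Rewriting the 16 symbols of ehrereehreerehre one by one yields re er eh re eh re re er eh re re eh re er eh re; concatenated:

reerehreehrereerehrereehreerehre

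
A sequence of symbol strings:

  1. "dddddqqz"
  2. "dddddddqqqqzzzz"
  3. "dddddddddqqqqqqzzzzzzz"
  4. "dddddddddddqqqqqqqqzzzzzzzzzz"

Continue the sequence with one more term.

Each string has the form d^{2n+3} q^{2n} z^{3n-2} (n = 1, 2, …).
At n = 5 the blocks have lengths 13, 10, 13.

dddddddddddddqqqqqqqqqqzzzzzzzzzzzzz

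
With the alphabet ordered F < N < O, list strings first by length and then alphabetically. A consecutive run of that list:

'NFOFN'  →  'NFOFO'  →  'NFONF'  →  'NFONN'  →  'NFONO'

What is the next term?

NFOOF

Treat NFONO as a base-3 numeral over the given alphabet and add one, carrying through any trailing O's.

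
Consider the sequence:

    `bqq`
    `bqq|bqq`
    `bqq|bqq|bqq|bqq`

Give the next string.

Every step duplicates the string with '|' between the halves.
Doubling bqq|bqq|bqq|bqq with '|' between the halves:

bqq|bqq|bqq|bqq|bqq|bqq|bqq|bqq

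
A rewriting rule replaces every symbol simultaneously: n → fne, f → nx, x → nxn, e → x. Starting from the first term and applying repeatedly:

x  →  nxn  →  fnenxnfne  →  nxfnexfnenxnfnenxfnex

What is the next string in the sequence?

Applying the rule to each of the 21 symbols of nxfnexfnenxnfnenxfnex gives the pieces fne nxn nx fne x nxn nx fne x fne nxn fne nx fne x fne nxn nx fne x nxn, which concatenate to the answer.

fnenxnnxfnexnxnnxfnexfnenxnfnenxfnexfnenxnnxfnexnxn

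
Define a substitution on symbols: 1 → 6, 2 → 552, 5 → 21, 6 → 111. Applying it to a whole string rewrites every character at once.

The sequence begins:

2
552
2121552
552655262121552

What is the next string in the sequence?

Rewriting the 15 symbols of 552655262121552 one by one yields 21 21 552 111 21 21 552 111 552 6 552 6 21 21 552; concatenated:

21215521112121552111552655262121552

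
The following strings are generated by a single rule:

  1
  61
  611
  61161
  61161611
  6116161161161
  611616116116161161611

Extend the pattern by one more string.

6116161161161611616116116161161161

From term 3 onward, concatenate the last term with the second-to-last: 61·1 = 611, 611·61 = 61161, …
So term 8 is 611616116116161161611·6116161161161.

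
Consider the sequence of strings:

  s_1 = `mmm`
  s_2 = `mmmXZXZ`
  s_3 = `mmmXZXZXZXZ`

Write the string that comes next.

Each term is the previous one with XZXZ appended.
Applying this once more to mmmXZXZXZXZ:

mmmXZXZXZXZXZXZ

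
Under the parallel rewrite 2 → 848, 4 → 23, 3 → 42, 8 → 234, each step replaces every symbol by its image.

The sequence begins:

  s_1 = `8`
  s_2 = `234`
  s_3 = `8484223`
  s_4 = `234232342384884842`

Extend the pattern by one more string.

Rewriting the 18 symbols of 234232342384884842 one by one yields 848 42 23 848 42 848 42 23 848 42 234 23 234 234 23 234 23 848; concatenated:

848422384842848422384842234232342342323423848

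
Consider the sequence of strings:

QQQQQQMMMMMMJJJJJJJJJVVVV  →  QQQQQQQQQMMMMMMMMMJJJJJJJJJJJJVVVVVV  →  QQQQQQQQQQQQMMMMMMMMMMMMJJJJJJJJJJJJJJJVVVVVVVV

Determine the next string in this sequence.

Term n consists of 3n Q's, followed by 3n M's, followed by 3n+3 J's, followed by 2n V's, where the shown terms are n = 2, 3, 4.
For the next term, n = 5, so the run lengths are 15, 15, 18, 10.

QQQQQQQQQQQQQQQMMMMMMMMMMMMMMMJJJJJJJJJJJJJJJJJJVVVVVVVVVV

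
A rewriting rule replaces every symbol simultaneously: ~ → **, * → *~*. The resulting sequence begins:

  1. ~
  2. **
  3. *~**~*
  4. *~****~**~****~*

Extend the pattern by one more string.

Rewriting the 16 symbols of *~****~**~****~* one by one yields *~* ** *~* *~* *~* *~* ** *~* *~* ** *~* *~* *~* *~* ** *~*; concatenated:

*~****~**~**~**~****~**~****~**~**~**~****~*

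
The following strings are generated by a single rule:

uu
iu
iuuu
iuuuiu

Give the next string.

From term 3 onward, concatenate the last term with the second-to-last: iu·uu = iuuu, iuuu·iu = iuuuiu, …
Continuing: iuuuiu · iuuu gives term 5.

iuuuiuiuuu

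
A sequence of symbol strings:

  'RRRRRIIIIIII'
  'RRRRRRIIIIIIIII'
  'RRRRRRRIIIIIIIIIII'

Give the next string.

RRRRRRRRIIIIIIIIIIIII

Each string has the form R^{n+2} I^{2n+1}, where the shown terms are n = 3, 4, 5.
For the next term, n = 6, so the run lengths are 8, 13.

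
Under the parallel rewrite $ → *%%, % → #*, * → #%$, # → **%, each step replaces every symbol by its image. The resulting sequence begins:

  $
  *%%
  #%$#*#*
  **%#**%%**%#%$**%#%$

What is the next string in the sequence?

Rewriting the 20 symbols of **%#**%%**%#%$**%#%$ one by one yields #%$ #%$ #* **% #%$ #%$ #* #* #%$ #%$ #* **% #* *%% #%$ #%$ #* **% #* *%%; concatenated:

#%$#%$#***%#%$#%$#*#*#%$#%$#***%#**%%#%$#%$#***%#**%%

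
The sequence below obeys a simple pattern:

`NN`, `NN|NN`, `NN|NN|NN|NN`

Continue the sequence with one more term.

s(k+1) = s(k)·|·s(k) — each term doubles the last with '|' between the halves.
One more doubling of NN|NN|NN|NN gives the answer.

NN|NN|NN|NN|NN|NN|NN|NN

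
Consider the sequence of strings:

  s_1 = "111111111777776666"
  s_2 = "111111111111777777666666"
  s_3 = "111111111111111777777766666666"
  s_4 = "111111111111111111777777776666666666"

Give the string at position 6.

Term n consists of 3n+3 1's, followed by n+3 7's, followed by 2n 6's, where the shown terms are n = 2, 3, 4, 5.
Setting n = 7 gives 24, 10, 14 characters in each block.

111111111111111111111111777777777766666666666666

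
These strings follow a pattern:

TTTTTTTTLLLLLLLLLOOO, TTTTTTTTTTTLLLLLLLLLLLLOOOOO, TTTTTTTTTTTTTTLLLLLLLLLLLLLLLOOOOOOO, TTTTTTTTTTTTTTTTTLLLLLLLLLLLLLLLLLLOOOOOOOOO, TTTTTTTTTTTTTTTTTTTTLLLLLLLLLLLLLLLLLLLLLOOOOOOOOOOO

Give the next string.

TTTTTTTTTTTTTTTTTTTTTTTLLLLLLLLLLLLLLLLLLLLLLLLOOOOOOOOOOOOO

The n-th term is 3n+2 T's then 3n+3 L's then 2n-1 O's, where the shown terms are n = 2, 3, 4, 5, 6.
At n = 7 the blocks have lengths 23, 24, 13.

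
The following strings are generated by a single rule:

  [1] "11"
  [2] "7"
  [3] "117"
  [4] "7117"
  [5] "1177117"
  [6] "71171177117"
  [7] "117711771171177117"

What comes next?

This is a Fibonacci-style word recurrence s(k) = s(k−2)·s(k−1): e.g. 11·7 = 117.
So term 8 is 71171177117·117711771171177117.

71171177117117711771171177117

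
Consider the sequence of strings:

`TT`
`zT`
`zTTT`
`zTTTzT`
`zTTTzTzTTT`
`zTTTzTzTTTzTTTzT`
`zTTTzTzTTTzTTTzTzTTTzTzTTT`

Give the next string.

zTTTzTzTTTzTTTzTzTTTzTzTTTzTTTzTzTTTzTTTzT

This is a Fibonacci-style word recurrence s(k) = s(k−1)·s(k−2): e.g. zT·TT = zTTT.
The next term joins zTTTzTzTTTzTTTzTzTTTzTzTTT and zTTTzTzTTTzTTTzT.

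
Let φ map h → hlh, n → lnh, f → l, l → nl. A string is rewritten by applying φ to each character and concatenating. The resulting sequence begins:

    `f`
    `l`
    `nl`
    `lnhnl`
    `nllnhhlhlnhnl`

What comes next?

lnhnlnllnhhlhhlhnlhlhnllnhhlhlnhnl

Applying the rule to each of the 13 symbols of nllnhhlhlnhnl gives the pieces lnh nl nl lnh hlh hlh nl hlh nl lnh hlh lnh nl, which concatenate to the answer.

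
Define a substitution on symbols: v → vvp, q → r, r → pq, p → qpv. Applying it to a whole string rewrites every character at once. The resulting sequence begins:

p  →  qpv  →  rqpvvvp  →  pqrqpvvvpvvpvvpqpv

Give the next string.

qpvrpqrqpvvvpvvpvvpqpvvvpvvpqpvvvpvvpqpvrqpvvvp

Applying the rule to each of the 18 symbols of pqrqpvvvpvvpvvpqpv gives the pieces qpv r pq r qpv vvp vvp vvp qpv vvp vvp qpv vvp vvp qpv r qpv vvp, which concatenate to the answer.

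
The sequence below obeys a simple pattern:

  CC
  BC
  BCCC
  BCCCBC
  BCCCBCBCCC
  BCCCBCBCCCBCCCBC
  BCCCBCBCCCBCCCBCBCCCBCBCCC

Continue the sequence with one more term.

BCCCBCBCCCBCCCBCBCCCBCBCCCBCCCBCBCCCBCCCBC

This is a Fibonacci-style word recurrence s(k) = s(k−1)·s(k−2): e.g. BC·CC = BCCC.
So term 8 is BCCCBCBCCCBCCCBCBCCCBCBCCC·BCCCBCBCCCBCCCBC.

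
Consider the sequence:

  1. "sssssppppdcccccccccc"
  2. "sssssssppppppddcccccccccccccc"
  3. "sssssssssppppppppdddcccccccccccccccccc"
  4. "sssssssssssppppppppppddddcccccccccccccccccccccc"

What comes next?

sssssssssssssppppppppppppdddddcccccccccccccccccccccccccc

The n-th term is 2n-1 s's then 2n-2 p's then n-2 d's then 4n-2 c's, where the shown terms are n = 3, 4, 5, 6.
At n = 7 the blocks have lengths 13, 12, 5, 26.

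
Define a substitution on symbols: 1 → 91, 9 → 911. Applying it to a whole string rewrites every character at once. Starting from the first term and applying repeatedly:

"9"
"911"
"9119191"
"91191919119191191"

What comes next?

91191919119191191911919191191911919191191

Applying the rule to each of the 17 symbols of 91191919119191191 gives the pieces 911 91 91 911 91 911 91 911 91 91 911 91 911 91 91 911 91, which concatenate to the answer.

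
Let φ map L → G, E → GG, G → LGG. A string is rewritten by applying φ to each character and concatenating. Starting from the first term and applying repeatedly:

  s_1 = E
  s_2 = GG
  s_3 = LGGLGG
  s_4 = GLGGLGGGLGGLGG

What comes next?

Replace each of the 14 characters of GLGGLGGGLGGLGG in place — LGG G LGG LGG G LGG LGG LGG G LGG LGG G LGG LGG — and concatenate.

LGGGLGGLGGGLGGLGGLGGGLGGLGGGLGGLGG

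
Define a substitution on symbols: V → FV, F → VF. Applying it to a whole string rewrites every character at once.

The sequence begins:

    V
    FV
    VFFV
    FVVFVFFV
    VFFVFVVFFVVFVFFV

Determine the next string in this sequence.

Replace each of the 16 characters of VFFVFVVFFVVFVFFV in place — FV VF VF FV VF FV FV VF VF FV FV VF FV VF VF FV — and concatenate.

FVVFVFFVVFFVFVVFVFFVFVVFFVVFVFFV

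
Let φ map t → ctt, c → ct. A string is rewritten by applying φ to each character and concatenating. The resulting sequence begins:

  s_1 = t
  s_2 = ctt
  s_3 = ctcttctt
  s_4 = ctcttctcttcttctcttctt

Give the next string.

Rewriting the 21 symbols of ctcttctcttcttctcttctt one by one yields ct ctt ct ctt ctt ct ctt ct ctt ctt ct ctt ctt ct ctt ct ctt ctt ct ctt ctt; concatenated:

ctcttctcttcttctcttctcttcttctcttcttctcttctcttcttctcttctt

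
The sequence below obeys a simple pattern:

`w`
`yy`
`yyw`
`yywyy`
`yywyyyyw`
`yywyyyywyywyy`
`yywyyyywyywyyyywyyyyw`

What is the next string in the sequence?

yywyyyywyywyyyywyyyywyywyyyywyywyy

From term 3 onward, concatenate the last term with the second-to-last: yy·w = yyw, yyw·yy = yywyy, …
Continuing: yywyyyywyywyyyywyyyyw · yywyyyywyywyy gives term 8.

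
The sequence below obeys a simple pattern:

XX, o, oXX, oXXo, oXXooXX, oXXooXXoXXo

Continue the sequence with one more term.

oXXooXXoXXooXXooXX

From term 3 onward, concatenate the last term with the second-to-last: o·XX = oXX, oXX·o = oXXo, …
Continuing: oXXooXXoXXo · oXXooXX gives term 7.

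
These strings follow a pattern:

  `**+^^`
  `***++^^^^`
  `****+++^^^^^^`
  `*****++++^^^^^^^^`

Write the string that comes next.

Term n consists of n+1 *'s, followed by n +'s, followed by 2n ^'s (n = 1, 2, …).
For the next term, n = 5, so the run lengths are 6, 5, 10.

******+++++^^^^^^^^^^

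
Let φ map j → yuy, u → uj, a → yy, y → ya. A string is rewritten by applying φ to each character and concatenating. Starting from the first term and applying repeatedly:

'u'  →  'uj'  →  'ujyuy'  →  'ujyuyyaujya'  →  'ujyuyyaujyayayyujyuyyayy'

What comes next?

Replace each of the 24 characters of ujyuyyaujyayayyujyuyyayy in place — uj yuy ya uj ya ya yy uj yuy ya yy ya yy ya ya uj yuy ya uj ya ya yy ya ya — and concatenate.

ujyuyyaujyayayyujyuyyayyyayyyayaujyuyyaujyayayyyaya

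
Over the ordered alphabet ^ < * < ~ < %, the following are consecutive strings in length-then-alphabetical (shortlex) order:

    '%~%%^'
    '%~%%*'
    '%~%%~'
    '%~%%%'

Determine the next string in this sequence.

Find the rightmost character of %~%%% below %, bump it to the next letter, and reset everything to its right to ^.

%%^^^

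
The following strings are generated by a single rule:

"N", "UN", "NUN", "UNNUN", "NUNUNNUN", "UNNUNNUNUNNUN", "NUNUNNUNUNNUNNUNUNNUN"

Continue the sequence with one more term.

UNNUNNUNUNNUNNUNUNNUNUNNUNNUNUNNUN

Each term (from the third on) is the two preceding terms concatenated in order: term 3 = N·UN = NUN.
The next term joins UNNUNNUNUNNUN and NUNUNNUNUNNUNNUNUNNUN.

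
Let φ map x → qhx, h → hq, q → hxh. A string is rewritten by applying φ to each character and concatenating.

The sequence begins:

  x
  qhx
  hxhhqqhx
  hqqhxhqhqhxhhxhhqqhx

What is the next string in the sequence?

Rewriting the 20 symbols of hqqhxhqhqhxhhxhhqqhx one by one yields hq hxh hxh hq qhx hq hxh hq hxh hq qhx hq hq qhx hq hq hxh hxh hq qhx; concatenated:

hqhxhhxhhqqhxhqhxhhqhxhhqqhxhqhqqhxhqhqhxhhxhhqqhx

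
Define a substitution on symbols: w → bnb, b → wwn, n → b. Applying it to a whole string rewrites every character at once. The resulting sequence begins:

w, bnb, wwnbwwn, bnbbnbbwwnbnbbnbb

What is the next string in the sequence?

wwnbwwnwwnbwwnwwnbnbbnbbwwnbwwnwwnbwwnwwn

φ(bnbbnbbwwnbnbbnbb) expands symbol-by-symbol to wwn b wwn wwn b wwn wwn bnb bnb b wwn b wwn wwn b wwn wwn; joining the 17 pieces gives the next term.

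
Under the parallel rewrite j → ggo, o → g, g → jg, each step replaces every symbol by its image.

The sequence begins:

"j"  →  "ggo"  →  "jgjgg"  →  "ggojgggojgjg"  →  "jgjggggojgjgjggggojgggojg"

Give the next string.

Replace each of the 25 characters of jgjggggojgjgjggggojgggojg in place — ggo jg ggo jg jg jg jg g ggo jg ggo jg ggo jg jg jg jg g ggo jg jg jg g ggo jg — and concatenate.

ggojgggojgjgjgjggggojgggojgggojgjgjgjggggojgjgjggggojg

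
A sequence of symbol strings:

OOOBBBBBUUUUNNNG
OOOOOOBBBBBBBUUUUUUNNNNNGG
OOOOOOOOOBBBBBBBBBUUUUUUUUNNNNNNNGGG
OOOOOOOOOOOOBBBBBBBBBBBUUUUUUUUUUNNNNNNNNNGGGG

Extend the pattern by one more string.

OOOOOOOOOOOOOOOBBBBBBBBBBBBBUUUUUUUUUUUUNNNNNNNNNNNGGGGG

The n-th term is 3n O's then 2n+3 B's then 2n+2 U's then 2n+1 N's then n G's (n = 1, 2, …).
Setting n = 5 gives 15, 13, 12, 11, 5 characters in each block.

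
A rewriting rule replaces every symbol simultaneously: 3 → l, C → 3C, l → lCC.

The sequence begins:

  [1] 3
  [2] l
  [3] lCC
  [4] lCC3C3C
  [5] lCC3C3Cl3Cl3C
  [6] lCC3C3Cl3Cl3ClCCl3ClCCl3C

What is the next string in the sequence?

Rewriting the 25 symbols of lCC3C3Cl3Cl3ClCCl3ClCCl3C one by one yields lCC 3C 3C l 3C l 3C lCC l 3C lCC l 3C lCC 3C 3C lCC l 3C lCC 3C 3C lCC l 3C; concatenated:

lCC3C3Cl3Cl3ClCCl3ClCCl3ClCC3C3ClCCl3ClCC3C3ClCCl3C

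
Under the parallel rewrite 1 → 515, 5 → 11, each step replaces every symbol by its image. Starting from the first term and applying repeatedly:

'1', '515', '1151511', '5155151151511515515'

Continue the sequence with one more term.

11515111151511515515115151151551511515111151511

Applying the rule to each of the 19 symbols of 5155151151511515515 gives the pieces 11 515 11 11 515 11 515 515 11 515 11 515 515 11 515 11 11 515 11, which concatenate to the answer.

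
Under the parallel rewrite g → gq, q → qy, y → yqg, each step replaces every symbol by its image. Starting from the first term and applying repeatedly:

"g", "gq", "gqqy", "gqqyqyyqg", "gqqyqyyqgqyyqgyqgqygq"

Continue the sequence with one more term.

Rewriting the 21 symbols of gqqyqyyqgqyyqgyqgqygq one by one yields gq qy qy yqg qy yqg yqg qy gq qy yqg yqg qy gq yqg qy gq qy yqg gq qy; concatenated:

gqqyqyyqgqyyqgyqgqygqqyyqgyqgqygqyqgqygqqyyqggqqy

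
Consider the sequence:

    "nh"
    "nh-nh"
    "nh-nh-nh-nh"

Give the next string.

Each string is two copies of the previous one joined by '-'.
One more doubling of nh-nh-nh-nh gives the answer.

nh-nh-nh-nh-nh-nh-nh-nh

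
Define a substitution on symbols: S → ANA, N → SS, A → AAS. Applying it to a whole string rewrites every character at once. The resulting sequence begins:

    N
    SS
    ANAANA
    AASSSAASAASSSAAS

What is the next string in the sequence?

AASAASANAANAANAAASAASANAAASAASANAANAANAAASAASANA

Applying the rule to each of the 16 symbols of AASSSAASAASSSAAS gives the pieces AAS AAS ANA ANA ANA AAS AAS ANA AAS AAS ANA ANA ANA AAS AAS ANA, which concatenate to the answer.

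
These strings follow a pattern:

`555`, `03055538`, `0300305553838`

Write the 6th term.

Every step adds 030 to the front and 38 to the end of the previous string.
From 0300305553838, 3 further steps: 0300305553838 → 030030030555383838 → 03003003003055538383838 → (answer).

0300300300300305553838383838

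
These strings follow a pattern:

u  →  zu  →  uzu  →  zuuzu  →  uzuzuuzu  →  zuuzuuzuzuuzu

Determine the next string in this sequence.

This is a Fibonacci-style word recurrence s(k) = s(k−2)·s(k−1): e.g. u·zu = uzu.
The next term joins uzuzuuzu and zuuzuuzuzuuzu.

uzuzuuzuzuuzuuzuzuuzu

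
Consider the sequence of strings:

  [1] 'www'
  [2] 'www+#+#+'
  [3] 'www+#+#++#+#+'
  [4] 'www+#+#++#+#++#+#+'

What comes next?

www+#+#++#+#++#+#++#+#+

Each term is the previous one with +#+#+ appended.
So the next term is www+#+#++#+#++#+#+·+#+#+.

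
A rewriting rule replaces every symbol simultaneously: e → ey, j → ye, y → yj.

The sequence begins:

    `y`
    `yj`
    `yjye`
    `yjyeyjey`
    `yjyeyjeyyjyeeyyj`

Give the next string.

Applying the rule to each of the 16 symbols of yjyeyjeyyjyeeyyj gives the pieces yj ye yj ey yj ye ey yj yj ye yj ey ey yj yj ye, which concatenate to the answer.

yjyeyjeyyjyeeyyjyjyeyjeyeyyjyjye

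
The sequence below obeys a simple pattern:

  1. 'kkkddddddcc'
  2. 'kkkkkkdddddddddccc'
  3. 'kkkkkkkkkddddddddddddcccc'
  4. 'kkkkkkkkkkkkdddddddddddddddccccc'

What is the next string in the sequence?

kkkkkkkkkkkkkkkddddddddddddddddddcccccc

Each string has the form k^{3n} d^{3n+3} c^{n+1} (n = 1, 2, …).
For the next term, n = 5, so the run lengths are 15, 18, 6.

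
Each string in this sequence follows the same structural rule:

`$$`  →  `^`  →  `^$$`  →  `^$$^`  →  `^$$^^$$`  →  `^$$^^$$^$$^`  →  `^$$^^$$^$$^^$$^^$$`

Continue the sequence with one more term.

From term 3 onward, concatenate the last term with the second-to-last: ^·$$ = ^$$, ^$$·^ = ^$$^, …
The next term joins ^$$^^$$^$$^^$$^^$$ and ^$$^^$$^$$^.

^$$^^$$^$$^^$$^^$$^$$^^$$^$$^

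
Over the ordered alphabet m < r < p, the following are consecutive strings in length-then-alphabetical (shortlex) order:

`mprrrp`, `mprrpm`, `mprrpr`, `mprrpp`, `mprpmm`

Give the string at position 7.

Continuing the enumeration 2 steps past mprpmm: mprpmm → mprpmr → (answer).

mprpmp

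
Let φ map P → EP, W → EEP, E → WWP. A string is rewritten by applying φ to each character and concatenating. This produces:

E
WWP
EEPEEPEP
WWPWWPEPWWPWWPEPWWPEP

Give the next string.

Applying the rule to each of the 21 symbols of WWPWWPEPWWPWWPEPWWPEP gives the pieces EEP EEP EP EEP EEP EP WWP EP EEP EEP EP EEP EEP EP WWP EP EEP EEP EP WWP EP, which concatenate to the answer.

EEPEEPEPEEPEEPEPWWPEPEEPEEPEPEEPEEPEPWWPEPEEPEEPEPWWPEP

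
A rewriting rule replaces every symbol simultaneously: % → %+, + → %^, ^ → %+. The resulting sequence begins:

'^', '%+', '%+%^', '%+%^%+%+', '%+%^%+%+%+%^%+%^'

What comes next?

Rewriting the 16 symbols of %+%^%+%+%+%^%+%^ one by one yields %+ %^ %+ %+ %+ %^ %+ %^ %+ %^ %+ %+ %+ %^ %+ %+; concatenated:

%+%^%+%+%+%^%+%^%+%^%+%+%+%^%+%+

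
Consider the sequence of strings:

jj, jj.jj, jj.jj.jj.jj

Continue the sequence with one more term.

jj.jj.jj.jj.jj.jj.jj.jj

Each string is two copies of the previous one joined by '.'.
One more doubling of jj.jj.jj.jj gives the answer.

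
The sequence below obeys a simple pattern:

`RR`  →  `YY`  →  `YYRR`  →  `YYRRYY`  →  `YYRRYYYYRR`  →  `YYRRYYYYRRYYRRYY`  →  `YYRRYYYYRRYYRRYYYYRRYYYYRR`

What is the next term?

YYRRYYYYRRYYRRYYYYRRYYYYRRYYRRYYYYRRYYRRYY

Each term (from the third on) is the previous term followed by the one before it: term 3 = YY·RR = YYRR.
Continuing: YYRRYYYYRRYYRRYYYYRRYYYYRR · YYRRYYYYRRYYRRYY gives term 8.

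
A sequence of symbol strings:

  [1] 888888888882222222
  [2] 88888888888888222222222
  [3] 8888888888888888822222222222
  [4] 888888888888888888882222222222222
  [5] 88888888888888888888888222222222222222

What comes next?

8888888888888888888888888822222222222222222

Each string has the form 8^{3n+2} 2^{2n+1}, where the shown terms are n = 3, 4, 5, 6, 7.
At n = 8 the blocks have lengths 26, 17.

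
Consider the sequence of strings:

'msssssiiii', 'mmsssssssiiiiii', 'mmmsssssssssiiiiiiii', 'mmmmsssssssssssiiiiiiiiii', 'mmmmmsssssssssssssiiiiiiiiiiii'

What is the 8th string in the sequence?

The n-th term is n-1 m's then 2n+1 s's then 2n i's, where the shown terms are n = 2, 3, 4, 5, 6.
At n = 9 the blocks have lengths 8, 19, 18.

mmmmmmmmsssssssssssssssssssiiiiiiiiiiiiiiiiii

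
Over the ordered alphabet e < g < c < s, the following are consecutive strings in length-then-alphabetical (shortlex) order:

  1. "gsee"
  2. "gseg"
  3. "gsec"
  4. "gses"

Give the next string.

gsge

Treat gses as a base-4 numeral over the given alphabet and add one, carrying through any trailing s's.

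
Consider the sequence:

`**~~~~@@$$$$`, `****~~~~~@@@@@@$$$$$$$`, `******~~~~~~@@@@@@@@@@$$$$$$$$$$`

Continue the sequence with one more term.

********~~~~~~~@@@@@@@@@@@@@@$$$$$$$$$$$$$

The n-th term is 2n *'s then n+3 ~'s then 4n-2 @'s then 3n+1 $'s (n = 1, 2, …).
Setting n = 4 gives 8, 7, 14, 13 characters in each block.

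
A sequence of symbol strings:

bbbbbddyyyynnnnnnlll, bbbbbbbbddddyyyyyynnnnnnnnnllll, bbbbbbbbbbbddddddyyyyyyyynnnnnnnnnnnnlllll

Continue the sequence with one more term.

bbbbbbbbbbbbbbddddddddyyyyyyyyyynnnnnnnnnnnnnnnllllll

Each string has the form b^{3n+2} d^{2n} y^{2n+2} n^{3n+3} l^{n+2} (n = 1, 2, …).
Setting n = 4 gives 14, 8, 10, 15, 6 characters in each block.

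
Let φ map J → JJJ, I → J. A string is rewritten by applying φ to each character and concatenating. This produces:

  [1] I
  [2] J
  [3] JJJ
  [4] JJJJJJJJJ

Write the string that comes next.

Expanding JJJJJJJJJ: J→JJJ, J→JJJ, J→JJJ, J→JJJ, J→JJJ, J→JJJ, J→JJJ, J→JJJ, J→JJJ. Concatenated: JJJ JJJ JJJ JJJ JJJ JJJ JJJ JJJ JJJ.

JJJJJJJJJJJJJJJJJJJJJJJJJJJ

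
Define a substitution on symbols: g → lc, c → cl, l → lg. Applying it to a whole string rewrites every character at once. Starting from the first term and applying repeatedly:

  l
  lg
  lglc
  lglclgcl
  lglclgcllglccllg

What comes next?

Replace each of the 16 characters of lglclgcllglccllg in place — lg lc lg cl lg lc cl lg lg lc lg cl cl lg lg lc — and concatenate.

lglclgcllglccllglglclgclcllglglc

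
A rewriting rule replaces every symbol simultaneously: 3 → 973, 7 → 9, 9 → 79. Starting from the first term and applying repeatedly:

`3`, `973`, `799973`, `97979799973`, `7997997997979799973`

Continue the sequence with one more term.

Rewriting the 19 symbols of 7997997997979799973 one by one yields 9 79 79 9 79 79 9 79 79 9 79 9 79 9 79 79 79 9 973; concatenated:

97979979799797997997997979799973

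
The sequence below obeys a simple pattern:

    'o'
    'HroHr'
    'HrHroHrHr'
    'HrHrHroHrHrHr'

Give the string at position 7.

s(k+1) = Hr·s(k)·Hr, so each term gains Hr as a prefix and Hr as a suffix.
From HrHrHroHrHrHr, 3 further steps: HrHrHroHrHrHr → HrHrHrHroHrHrHrHr → HrHrHrHrHroHrHrHrHrHr → (answer).

HrHrHrHrHrHroHrHrHrHrHrHr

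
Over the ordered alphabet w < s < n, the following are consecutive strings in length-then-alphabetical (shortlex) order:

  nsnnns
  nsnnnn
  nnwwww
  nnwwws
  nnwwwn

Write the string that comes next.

The successor of nnwwwn increments the rightmost position that isn't already n and resets every position after it to w.

nnwwsw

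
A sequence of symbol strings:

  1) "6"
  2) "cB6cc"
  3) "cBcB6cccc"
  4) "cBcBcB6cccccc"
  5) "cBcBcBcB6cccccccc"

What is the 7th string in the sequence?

cBcBcBcBcBcB6cccccccccccc

Each term wraps the previous one in cB on the left and cc on the right.
From cBcBcBcB6cccccccc, 2 further steps: cBcBcBcB6cccccccc → cBcBcBcBcB6cccccccccc → (answer).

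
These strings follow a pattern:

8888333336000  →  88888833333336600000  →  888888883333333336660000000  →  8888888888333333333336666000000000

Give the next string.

Each string has the form 8^{2n} 3^{2n+1} 6^{n-1} 0^{2n-1}, where the shown terms are n = 2, 3, 4, 5.
At n = 6 the blocks have lengths 12, 13, 5, 11.

88888888888833333333333336666600000000000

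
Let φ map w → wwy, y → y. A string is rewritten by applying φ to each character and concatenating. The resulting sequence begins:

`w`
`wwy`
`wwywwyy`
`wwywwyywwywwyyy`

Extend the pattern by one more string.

Replace each of the 15 characters of wwywwyywwywwyyy in place — wwy wwy y wwy wwy y y wwy wwy y wwy wwy y y y — and concatenate.

wwywwyywwywwyyywwywwyywwywwyyyy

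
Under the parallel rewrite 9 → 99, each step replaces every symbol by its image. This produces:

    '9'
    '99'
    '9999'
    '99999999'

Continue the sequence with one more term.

Expanding 99999999: 9→99, 9→99, 9→99, 9→99, 9→99, 9→99, 9→99, 9→99. Concatenated: 99 99 99 99 99 99 99 99.

9999999999999999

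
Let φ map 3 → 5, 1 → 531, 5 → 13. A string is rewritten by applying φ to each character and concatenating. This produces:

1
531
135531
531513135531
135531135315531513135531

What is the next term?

531513135531531513553113135531135315531513135531

Replace each of the 24 characters of 135531135315531513135531 in place — 531 5 13 13 5 531 531 5 13 5 531 13 13 5 531 13 531 5 531 5 13 13 5 531 — and concatenate.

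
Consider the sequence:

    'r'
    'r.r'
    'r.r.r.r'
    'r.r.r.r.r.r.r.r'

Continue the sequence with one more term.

r.r.r.r.r.r.r.r.r.r.r.r.r.r.r.r

s(k+1) = s(k)·.·s(k) — each term doubles the last with '.' between the halves.
One more doubling of r.r.r.r.r.r.r.r gives the answer.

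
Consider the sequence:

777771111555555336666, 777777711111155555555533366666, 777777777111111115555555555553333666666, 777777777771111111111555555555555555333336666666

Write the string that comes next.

Reading off run lengths: 7 runs 5, 7, 9, 11; 1 runs 4, 6, 8, 10; 5 runs 6, 9, 12, 15; 3 runs 2, 3, 4, 5; 6 runs 4, 5, 6, 7 — each is linear in n, where the shown terms are n = 2, 3, 4, 5.
For the next term, n = 6, so the run lengths are 13, 12, 18, 6, 8.

777777777777711111111111155555555555555555533333366666666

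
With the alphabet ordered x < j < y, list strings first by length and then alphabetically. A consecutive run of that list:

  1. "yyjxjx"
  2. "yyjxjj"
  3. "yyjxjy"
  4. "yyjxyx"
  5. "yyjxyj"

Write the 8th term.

Advancing 3 positions from yyjxyj through yyjxyj → yyjxyy → yyjjxx reaches term 8.

yyjjxj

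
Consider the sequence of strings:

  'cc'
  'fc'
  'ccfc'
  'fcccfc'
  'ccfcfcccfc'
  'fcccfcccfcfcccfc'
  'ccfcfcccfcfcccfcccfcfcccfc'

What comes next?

fcccfcccfcfcccfcccfcfcccfcfcccfcccfcfcccfc

From term 3 onward, concatenate the second-to-last term with the last: cc·fc = ccfc, fc·ccfc = fcccfc, …
So term 8 is fcccfcccfcfcccfc·ccfcfcccfcfcccfcccfcfcccfc.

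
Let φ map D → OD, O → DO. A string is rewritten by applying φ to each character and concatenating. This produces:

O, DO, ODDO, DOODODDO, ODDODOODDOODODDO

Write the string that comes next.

φ(ODDODOODDOODODDO) expands symbol-by-symbol to DO OD OD DO OD DO DO OD OD DO DO OD DO OD OD DO; joining the 16 pieces gives the next term.

DOODODDOODDODOODODDODOODDOODODDO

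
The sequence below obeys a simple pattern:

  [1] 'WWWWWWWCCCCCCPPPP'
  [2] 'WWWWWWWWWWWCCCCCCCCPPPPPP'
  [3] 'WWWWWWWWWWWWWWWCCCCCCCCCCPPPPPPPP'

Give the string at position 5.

Each string has the form W^{4n-1} C^{2n+2} P^{2n}, where the shown terms are n = 2, 3, 4.
At n = 6 the blocks have lengths 23, 14, 12.

WWWWWWWWWWWWWWWWWWWWWWWCCCCCCCCCCCCCCPPPPPPPPPPPP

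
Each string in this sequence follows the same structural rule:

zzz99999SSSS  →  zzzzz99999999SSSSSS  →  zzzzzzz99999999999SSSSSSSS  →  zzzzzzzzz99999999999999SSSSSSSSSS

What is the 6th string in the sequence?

zzzzzzzzzzzzz99999999999999999999SSSSSSSSSSSSSS

Reading off run lengths: z runs 3, 5, 7, 9; 9 runs 5, 8, 11, 14; S runs 4, 6, 8, 10 — each is linear in n, where the shown terms are n = 2, 3, 4, 5.
For term 6, n = 7, so the run lengths are 13, 20, 14.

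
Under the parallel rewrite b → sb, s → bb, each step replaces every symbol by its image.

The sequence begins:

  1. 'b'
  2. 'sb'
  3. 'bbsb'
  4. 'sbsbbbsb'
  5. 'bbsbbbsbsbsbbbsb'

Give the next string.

sbsbbbsbsbsbbbsbbbsbbbsbsbsbbbsb

φ(bbsbbbsbsbsbbbsb) expands symbol-by-symbol to sb sb bb sb sb sb bb sb bb sb bb sb sb sb bb sb; joining the 16 pieces gives the next term.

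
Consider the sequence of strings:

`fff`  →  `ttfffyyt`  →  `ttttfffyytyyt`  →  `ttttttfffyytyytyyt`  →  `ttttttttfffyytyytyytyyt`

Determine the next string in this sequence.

ttttttttttfffyytyytyytyytyyt

Every step adds tt to the front and yyt to the end of the previous string.
So the next term is tt·ttttttttfffyytyytyytyyt·yyt.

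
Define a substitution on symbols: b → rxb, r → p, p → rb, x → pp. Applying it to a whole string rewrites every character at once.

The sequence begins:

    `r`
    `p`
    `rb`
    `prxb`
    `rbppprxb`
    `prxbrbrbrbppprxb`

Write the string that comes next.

Applying the rule to each of the 16 symbols of prxbrbrbrbppprxb gives the pieces rb p pp rxb p rxb p rxb p rxb rb rb rb p pp rxb, which concatenate to the answer.

rbppprxbprxbprxbprxbrbrbrbppprxb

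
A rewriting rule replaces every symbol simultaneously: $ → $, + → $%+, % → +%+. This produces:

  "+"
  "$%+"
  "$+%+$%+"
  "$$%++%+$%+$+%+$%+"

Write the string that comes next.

Replace each of the 17 characters of $$%++%+$%+$+%+$%+ in place — $ $ +%+ $%+ $%+ +%+ $%+ $ +%+ $%+ $ $%+ +%+ $%+ $ +%+ $%+ — and concatenate.

$$+%+$%+$%++%+$%+$+%+$%+$$%++%+$%+$+%+$%+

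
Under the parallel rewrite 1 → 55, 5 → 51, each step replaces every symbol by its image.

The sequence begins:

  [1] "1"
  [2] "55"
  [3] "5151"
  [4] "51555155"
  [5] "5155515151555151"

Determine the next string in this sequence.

Rewriting the 16 symbols of 5155515151555151 one by one yields 51 55 51 51 51 55 51 55 51 55 51 51 51 55 51 55; concatenated:

51555151515551555155515151555155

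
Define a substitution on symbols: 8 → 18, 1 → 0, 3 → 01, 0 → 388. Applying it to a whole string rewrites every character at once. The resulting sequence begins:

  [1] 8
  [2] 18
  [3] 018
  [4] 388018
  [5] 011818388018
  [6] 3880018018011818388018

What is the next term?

Applying the rule to each of the 22 symbols of 3880018018011818388018 gives the pieces 01 18 18 388 388 0 18 388 0 18 388 0 0 18 0 18 01 18 18 388 0 18, which concatenate to the answer.

0118183883880183880183880018018011818388018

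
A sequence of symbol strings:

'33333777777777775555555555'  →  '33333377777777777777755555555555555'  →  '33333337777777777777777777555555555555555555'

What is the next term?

33333333777777777777777777777775555555555555555555555

Reading off run lengths: 3 runs 5, 6, 7; 7 runs 11, 15, 19; 5 runs 10, 14, 18 — each is linear in n, where the shown terms are n = 2, 3, 4.
For the next term, n = 5, so the run lengths are 8, 23, 22.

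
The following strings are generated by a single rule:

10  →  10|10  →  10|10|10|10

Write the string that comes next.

Each string is two copies of the previous one joined by '|'.
So the next term is two copies of 10|10|10|10 with '|' between the halves.

10|10|10|10|10|10|10|10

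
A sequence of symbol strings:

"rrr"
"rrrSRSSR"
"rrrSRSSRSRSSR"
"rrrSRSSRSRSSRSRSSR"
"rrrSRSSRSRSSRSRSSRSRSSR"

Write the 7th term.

rrrSRSSRSRSSRSRSSRSRSSRSRSSRSRSSR

Each term is the previous one with SRSSR appended.
From rrrSRSSRSRSSRSRSSRSRSSR, 2 further steps: rrrSRSSRSRSSRSRSSRSRSSR → rrrSRSSRSRSSRSRSSRSRSSRSRSSR → (answer).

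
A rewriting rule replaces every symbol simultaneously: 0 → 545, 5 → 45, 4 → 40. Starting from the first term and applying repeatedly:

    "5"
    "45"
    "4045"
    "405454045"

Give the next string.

Expanding 405454045: 4→40, 0→545, 5→45, 4→40, 5→45, 4→40, 0→545, 4→40, 5→45. Concatenated: 40 545 45 40 45 40 545 40 45.

40545454045405454045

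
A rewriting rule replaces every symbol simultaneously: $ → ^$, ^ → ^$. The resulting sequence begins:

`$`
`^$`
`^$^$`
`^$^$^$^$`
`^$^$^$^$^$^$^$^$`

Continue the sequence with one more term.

Rewriting the 16 symbols of ^$^$^$^$^$^$^$^$ one by one yields ^$ ^$ ^$ ^$ ^$ ^$ ^$ ^$ ^$ ^$ ^$ ^$ ^$ ^$ ^$ ^$; concatenated:

^$^$^$^$^$^$^$^$^$^$^$^$^$^$^$^$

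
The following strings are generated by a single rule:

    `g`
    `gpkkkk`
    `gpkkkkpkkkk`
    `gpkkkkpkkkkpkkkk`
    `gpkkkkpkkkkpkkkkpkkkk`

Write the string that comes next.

Each term is the previous one with pkkkk appended.
So the next term is gpkkkkpkkkkpkkkkpkkkk·pkkkk.

gpkkkkpkkkkpkkkkpkkkkpkkkk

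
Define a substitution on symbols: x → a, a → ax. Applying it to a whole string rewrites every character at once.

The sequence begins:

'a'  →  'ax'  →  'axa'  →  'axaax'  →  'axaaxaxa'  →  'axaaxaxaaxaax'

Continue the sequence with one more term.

axaaxaxaaxaaxaxaaxaxa

Replace each of the 13 characters of axaaxaxaaxaax in place — ax a ax ax a ax a ax ax a ax ax a — and concatenate.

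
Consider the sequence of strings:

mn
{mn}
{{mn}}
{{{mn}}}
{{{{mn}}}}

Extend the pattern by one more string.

{{{{{mn}}}}}

s(k+1) = {·s(k)·}, so each term gains { as a prefix and } as a suffix.
So the next term is {·{{{{mn}}}}·}.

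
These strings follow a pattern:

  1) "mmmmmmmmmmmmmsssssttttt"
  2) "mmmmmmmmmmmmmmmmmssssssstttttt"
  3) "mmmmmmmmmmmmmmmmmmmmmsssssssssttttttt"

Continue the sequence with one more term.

mmmmmmmmmmmmmmmmmmmmmmmmmssssssssssstttttttt

Reading off run lengths: m runs 13, 17, 21; s runs 5, 7, 9; t runs 5, 6, 7 — each is linear in n, where the shown terms are n = 3, 4, 5.
At n = 6 the blocks have lengths 25, 11, 8.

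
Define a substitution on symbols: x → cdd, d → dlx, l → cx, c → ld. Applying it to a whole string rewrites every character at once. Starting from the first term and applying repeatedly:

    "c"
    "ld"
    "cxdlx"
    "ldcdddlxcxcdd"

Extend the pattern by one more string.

cxdlxlddlxdlxdlxcxcddldcddlddlxdlx

φ(ldcdddlxcxcdd) expands symbol-by-symbol to cx dlx ld dlx dlx dlx cx cdd ld cdd ld dlx dlx; joining the 13 pieces gives the next term.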